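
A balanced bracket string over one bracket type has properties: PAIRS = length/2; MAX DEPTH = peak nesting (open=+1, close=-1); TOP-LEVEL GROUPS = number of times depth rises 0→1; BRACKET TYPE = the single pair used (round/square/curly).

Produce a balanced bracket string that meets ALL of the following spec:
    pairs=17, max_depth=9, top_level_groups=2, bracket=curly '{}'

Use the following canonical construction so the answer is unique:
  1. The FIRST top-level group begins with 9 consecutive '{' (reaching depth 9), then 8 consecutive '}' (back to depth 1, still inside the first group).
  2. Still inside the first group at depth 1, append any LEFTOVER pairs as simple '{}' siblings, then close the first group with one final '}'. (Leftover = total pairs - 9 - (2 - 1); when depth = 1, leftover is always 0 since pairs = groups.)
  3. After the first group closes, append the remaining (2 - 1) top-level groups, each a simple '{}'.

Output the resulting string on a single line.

Spec: pairs=17 depth=9 groups=2
Leftover pairs = 17 - 9 - (2-1) = 7
First group: deep chain of depth 9 + 7 sibling pairs
Remaining 1 groups: simple '{}' each

Answer: {{{{{{{{{}}}}}}}}{}{}{}{}{}{}{}}{}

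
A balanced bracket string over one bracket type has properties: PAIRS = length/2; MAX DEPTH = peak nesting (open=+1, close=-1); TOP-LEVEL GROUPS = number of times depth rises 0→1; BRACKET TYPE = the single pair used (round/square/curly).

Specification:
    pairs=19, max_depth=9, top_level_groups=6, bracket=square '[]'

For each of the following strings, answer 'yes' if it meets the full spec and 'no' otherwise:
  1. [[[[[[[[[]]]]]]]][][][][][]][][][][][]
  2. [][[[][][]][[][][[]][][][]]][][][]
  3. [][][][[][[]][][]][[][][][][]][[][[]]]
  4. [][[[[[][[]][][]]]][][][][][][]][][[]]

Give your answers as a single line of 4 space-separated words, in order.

String 1 '[[[[[[[[[]]]]]]]][][][][][]][][][][][]': depth seq [1 2 3 4 5 6 7 8 9 8 7 6 5 4 3 2 1 2 1 2 1 2 1 2 1 2 1 0 1 0 1 0 1 0 1 0 1 0]
  -> pairs=19 depth=9 groups=6 -> yes
String 2 '[][[[][][]][[][][[]][][][]]][][][]': depth seq [1 0 1 2 3 2 3 2 3 2 1 2 3 2 3 2 3 4 3 2 3 2 3 2 3 2 1 0 1 0 1 0 1 0]
  -> pairs=17 depth=4 groups=5 -> no
String 3 '[][][][[][[]][][]][[][][][][]][[][[]]]': depth seq [1 0 1 0 1 0 1 2 1 2 3 2 1 2 1 2 1 0 1 2 1 2 1 2 1 2 1 2 1 0 1 2 1 2 3 2 1 0]
  -> pairs=19 depth=3 groups=6 -> no
String 4 '[][[[[[][[]][][]]]][][][][][][]][][[]]': depth seq [1 0 1 2 3 4 5 4 5 6 5 4 5 4 5 4 3 2 1 2 1 2 1 2 1 2 1 2 1 2 1 0 1 0 1 2 1 0]
  -> pairs=19 depth=6 groups=4 -> no

Answer: yes no no no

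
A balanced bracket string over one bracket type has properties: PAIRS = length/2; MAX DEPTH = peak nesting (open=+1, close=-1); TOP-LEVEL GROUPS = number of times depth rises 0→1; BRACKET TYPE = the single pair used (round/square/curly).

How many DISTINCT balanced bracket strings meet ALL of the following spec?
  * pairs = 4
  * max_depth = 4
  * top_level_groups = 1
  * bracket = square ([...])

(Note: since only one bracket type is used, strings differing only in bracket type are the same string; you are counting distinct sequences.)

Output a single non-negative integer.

Spec: pairs=4 depth=4 groups=1
Count(depth <= 4) = 5
Count(depth <= 3) = 4
Count(depth == 4) = 5 - 4 = 1

Answer: 1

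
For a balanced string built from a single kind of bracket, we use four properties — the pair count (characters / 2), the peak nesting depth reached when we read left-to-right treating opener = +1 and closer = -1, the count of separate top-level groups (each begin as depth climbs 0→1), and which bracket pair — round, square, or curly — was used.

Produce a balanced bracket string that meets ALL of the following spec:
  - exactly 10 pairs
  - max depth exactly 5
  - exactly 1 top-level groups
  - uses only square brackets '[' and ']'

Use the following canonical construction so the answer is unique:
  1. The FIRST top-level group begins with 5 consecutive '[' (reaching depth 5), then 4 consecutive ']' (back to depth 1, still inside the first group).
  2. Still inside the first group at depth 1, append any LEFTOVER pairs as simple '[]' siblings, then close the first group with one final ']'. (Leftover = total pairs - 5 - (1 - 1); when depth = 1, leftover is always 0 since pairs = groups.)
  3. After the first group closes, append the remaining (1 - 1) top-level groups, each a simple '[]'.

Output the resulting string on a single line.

Answer: [[[[[]]]][][][][][]]

Derivation:
Spec: pairs=10 depth=5 groups=1
Leftover pairs = 10 - 5 - (1-1) = 5
First group: deep chain of depth 5 + 5 sibling pairs
Remaining 0 groups: simple '[]' each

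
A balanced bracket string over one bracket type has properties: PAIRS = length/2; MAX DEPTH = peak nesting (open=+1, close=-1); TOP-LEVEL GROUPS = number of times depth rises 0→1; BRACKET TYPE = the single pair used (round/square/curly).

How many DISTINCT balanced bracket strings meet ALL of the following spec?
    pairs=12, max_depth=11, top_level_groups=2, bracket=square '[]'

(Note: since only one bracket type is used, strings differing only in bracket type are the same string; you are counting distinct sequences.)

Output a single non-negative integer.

Answer: 2

Derivation:
Spec: pairs=12 depth=11 groups=2
Count(depth <= 11) = 58786
Count(depth <= 10) = 58784
Count(depth == 11) = 58786 - 58784 = 2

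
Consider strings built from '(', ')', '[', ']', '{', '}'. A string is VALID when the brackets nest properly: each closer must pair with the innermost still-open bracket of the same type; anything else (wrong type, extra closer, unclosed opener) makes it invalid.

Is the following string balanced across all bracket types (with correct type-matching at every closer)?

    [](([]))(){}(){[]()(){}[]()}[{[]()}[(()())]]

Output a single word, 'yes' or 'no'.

pos 0: push '['; stack = [
pos 1: ']' matches '['; pop; stack = (empty)
pos 2: push '('; stack = (
pos 3: push '('; stack = ((
pos 4: push '['; stack = (([
pos 5: ']' matches '['; pop; stack = ((
pos 6: ')' matches '('; pop; stack = (
pos 7: ')' matches '('; pop; stack = (empty)
pos 8: push '('; stack = (
pos 9: ')' matches '('; pop; stack = (empty)
pos 10: push '{'; stack = {
pos 11: '}' matches '{'; pop; stack = (empty)
pos 12: push '('; stack = (
pos 13: ')' matches '('; pop; stack = (empty)
pos 14: push '{'; stack = {
pos 15: push '['; stack = {[
pos 16: ']' matches '['; pop; stack = {
pos 17: push '('; stack = {(
pos 18: ')' matches '('; pop; stack = {
pos 19: push '('; stack = {(
pos 20: ')' matches '('; pop; stack = {
pos 21: push '{'; stack = {{
pos 22: '}' matches '{'; pop; stack = {
pos 23: push '['; stack = {[
pos 24: ']' matches '['; pop; stack = {
pos 25: push '('; stack = {(
pos 26: ')' matches '('; pop; stack = {
pos 27: '}' matches '{'; pop; stack = (empty)
pos 28: push '['; stack = [
pos 29: push '{'; stack = [{
pos 30: push '['; stack = [{[
pos 31: ']' matches '['; pop; stack = [{
pos 32: push '('; stack = [{(
pos 33: ')' matches '('; pop; stack = [{
pos 34: '}' matches '{'; pop; stack = [
pos 35: push '['; stack = [[
pos 36: push '('; stack = [[(
pos 37: push '('; stack = [[((
pos 38: ')' matches '('; pop; stack = [[(
pos 39: push '('; stack = [[((
pos 40: ')' matches '('; pop; stack = [[(
pos 41: ')' matches '('; pop; stack = [[
pos 42: ']' matches '['; pop; stack = [
pos 43: ']' matches '['; pop; stack = (empty)
end: stack empty → VALID
Verdict: properly nested → yes

Answer: yes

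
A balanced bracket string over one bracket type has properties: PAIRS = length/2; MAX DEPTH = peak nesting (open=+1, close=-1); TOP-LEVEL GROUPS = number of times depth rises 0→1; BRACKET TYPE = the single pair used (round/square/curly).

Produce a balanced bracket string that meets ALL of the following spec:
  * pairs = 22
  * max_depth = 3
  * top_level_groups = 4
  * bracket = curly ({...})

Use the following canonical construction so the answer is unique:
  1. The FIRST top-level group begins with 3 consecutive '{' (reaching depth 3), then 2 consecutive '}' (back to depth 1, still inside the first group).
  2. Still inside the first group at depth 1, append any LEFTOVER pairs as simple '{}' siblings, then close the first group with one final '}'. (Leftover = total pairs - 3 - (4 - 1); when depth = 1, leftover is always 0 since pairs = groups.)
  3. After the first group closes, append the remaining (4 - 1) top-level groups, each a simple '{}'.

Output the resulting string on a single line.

Spec: pairs=22 depth=3 groups=4
Leftover pairs = 22 - 3 - (4-1) = 16
First group: deep chain of depth 3 + 16 sibling pairs
Remaining 3 groups: simple '{}' each

Answer: {{{}}{}{}{}{}{}{}{}{}{}{}{}{}{}{}{}{}}{}{}{}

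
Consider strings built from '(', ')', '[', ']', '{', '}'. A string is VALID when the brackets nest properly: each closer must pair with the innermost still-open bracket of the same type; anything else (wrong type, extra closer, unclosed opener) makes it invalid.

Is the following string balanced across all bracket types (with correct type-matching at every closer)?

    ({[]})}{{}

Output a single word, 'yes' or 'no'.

pos 0: push '('; stack = (
pos 1: push '{'; stack = ({
pos 2: push '['; stack = ({[
pos 3: ']' matches '['; pop; stack = ({
pos 4: '}' matches '{'; pop; stack = (
pos 5: ')' matches '('; pop; stack = (empty)
pos 6: saw closer '}' but stack is empty → INVALID
Verdict: unmatched closer '}' at position 6 → no

Answer: no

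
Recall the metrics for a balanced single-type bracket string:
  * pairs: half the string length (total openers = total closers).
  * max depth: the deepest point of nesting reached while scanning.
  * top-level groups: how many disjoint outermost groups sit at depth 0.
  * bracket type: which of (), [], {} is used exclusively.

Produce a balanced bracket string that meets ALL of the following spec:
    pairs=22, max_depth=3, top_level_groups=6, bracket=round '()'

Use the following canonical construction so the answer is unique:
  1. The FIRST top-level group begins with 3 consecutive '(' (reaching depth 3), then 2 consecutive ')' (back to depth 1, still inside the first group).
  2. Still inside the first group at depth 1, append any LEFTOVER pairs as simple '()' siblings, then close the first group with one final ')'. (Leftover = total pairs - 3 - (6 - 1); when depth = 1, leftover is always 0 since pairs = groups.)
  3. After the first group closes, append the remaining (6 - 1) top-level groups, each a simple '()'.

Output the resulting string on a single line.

Answer: ((())()()()()()()()()()()()()()())()()()()()

Derivation:
Spec: pairs=22 depth=3 groups=6
Leftover pairs = 22 - 3 - (6-1) = 14
First group: deep chain of depth 3 + 14 sibling pairs
Remaining 5 groups: simple '()' each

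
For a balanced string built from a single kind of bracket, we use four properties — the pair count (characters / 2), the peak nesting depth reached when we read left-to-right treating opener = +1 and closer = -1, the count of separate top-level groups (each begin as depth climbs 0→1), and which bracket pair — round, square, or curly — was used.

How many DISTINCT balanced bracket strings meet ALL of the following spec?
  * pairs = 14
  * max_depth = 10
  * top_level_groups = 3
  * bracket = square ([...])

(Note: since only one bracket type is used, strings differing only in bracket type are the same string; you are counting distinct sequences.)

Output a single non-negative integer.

Spec: pairs=14 depth=10 groups=3
Count(depth <= 10) = 534822
Count(depth <= 9) = 534201
Count(depth == 10) = 534822 - 534201 = 621

Answer: 621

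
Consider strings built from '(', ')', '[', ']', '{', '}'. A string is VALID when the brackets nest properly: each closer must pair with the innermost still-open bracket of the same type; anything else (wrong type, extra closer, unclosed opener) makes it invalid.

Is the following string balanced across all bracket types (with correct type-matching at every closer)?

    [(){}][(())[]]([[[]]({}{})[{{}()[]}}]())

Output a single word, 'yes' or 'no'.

pos 0: push '['; stack = [
pos 1: push '('; stack = [(
pos 2: ')' matches '('; pop; stack = [
pos 3: push '{'; stack = [{
pos 4: '}' matches '{'; pop; stack = [
pos 5: ']' matches '['; pop; stack = (empty)
pos 6: push '['; stack = [
pos 7: push '('; stack = [(
pos 8: push '('; stack = [((
pos 9: ')' matches '('; pop; stack = [(
pos 10: ')' matches '('; pop; stack = [
pos 11: push '['; stack = [[
pos 12: ']' matches '['; pop; stack = [
pos 13: ']' matches '['; pop; stack = (empty)
pos 14: push '('; stack = (
pos 15: push '['; stack = ([
pos 16: push '['; stack = ([[
pos 17: push '['; stack = ([[[
pos 18: ']' matches '['; pop; stack = ([[
pos 19: ']' matches '['; pop; stack = ([
pos 20: push '('; stack = ([(
pos 21: push '{'; stack = ([({
pos 22: '}' matches '{'; pop; stack = ([(
pos 23: push '{'; stack = ([({
pos 24: '}' matches '{'; pop; stack = ([(
pos 25: ')' matches '('; pop; stack = ([
pos 26: push '['; stack = ([[
pos 27: push '{'; stack = ([[{
pos 28: push '{'; stack = ([[{{
pos 29: '}' matches '{'; pop; stack = ([[{
pos 30: push '('; stack = ([[{(
pos 31: ')' matches '('; pop; stack = ([[{
pos 32: push '['; stack = ([[{[
pos 33: ']' matches '['; pop; stack = ([[{
pos 34: '}' matches '{'; pop; stack = ([[
pos 35: saw closer '}' but top of stack is '[' (expected ']') → INVALID
Verdict: type mismatch at position 35: '}' closes '[' → no

Answer: no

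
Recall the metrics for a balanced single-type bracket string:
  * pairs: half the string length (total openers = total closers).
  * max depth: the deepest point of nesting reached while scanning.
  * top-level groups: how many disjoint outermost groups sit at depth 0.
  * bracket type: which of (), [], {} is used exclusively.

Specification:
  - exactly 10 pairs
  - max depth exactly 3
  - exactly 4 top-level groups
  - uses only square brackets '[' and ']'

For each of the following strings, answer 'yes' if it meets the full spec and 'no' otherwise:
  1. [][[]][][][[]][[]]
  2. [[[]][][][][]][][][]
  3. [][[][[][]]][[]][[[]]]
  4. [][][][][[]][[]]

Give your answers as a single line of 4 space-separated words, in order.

String 1 '[][[]][][][[]][[]]': depth seq [1 0 1 2 1 0 1 0 1 0 1 2 1 0 1 2 1 0]
  -> pairs=9 depth=2 groups=6 -> no
String 2 '[[[]][][][][]][][][]': depth seq [1 2 3 2 1 2 1 2 1 2 1 2 1 0 1 0 1 0 1 0]
  -> pairs=10 depth=3 groups=4 -> yes
String 3 '[][[][[][]]][[]][[[]]]': depth seq [1 0 1 2 1 2 3 2 3 2 1 0 1 2 1 0 1 2 3 2 1 0]
  -> pairs=11 depth=3 groups=4 -> no
String 4 '[][][][][[]][[]]': depth seq [1 0 1 0 1 0 1 0 1 2 1 0 1 2 1 0]
  -> pairs=8 depth=2 groups=6 -> no

Answer: no yes no no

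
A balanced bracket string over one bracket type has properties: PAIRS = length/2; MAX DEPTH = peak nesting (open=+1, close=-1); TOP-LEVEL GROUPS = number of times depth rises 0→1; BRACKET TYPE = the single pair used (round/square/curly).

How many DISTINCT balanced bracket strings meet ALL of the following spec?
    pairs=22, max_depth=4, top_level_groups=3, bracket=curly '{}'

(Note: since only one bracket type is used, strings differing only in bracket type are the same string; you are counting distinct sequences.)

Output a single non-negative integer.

Answer: 758196174

Derivation:
Spec: pairs=22 depth=4 groups=3
Count(depth <= 4) = 776087502
Count(depth <= 3) = 17891328
Count(depth == 4) = 776087502 - 17891328 = 758196174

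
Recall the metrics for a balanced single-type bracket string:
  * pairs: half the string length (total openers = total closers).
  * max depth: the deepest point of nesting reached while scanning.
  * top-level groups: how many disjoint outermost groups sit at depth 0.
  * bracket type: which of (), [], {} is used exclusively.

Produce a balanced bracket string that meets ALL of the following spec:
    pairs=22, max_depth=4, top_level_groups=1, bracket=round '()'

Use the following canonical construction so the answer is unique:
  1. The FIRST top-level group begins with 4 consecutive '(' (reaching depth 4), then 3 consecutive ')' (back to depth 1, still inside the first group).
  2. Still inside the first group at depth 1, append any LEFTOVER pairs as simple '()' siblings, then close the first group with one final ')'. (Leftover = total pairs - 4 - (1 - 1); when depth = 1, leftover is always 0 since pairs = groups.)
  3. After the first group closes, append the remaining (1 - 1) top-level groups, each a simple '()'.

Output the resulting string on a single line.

Answer: (((()))()()()()()()()()()()()()()()()()()())

Derivation:
Spec: pairs=22 depth=4 groups=1
Leftover pairs = 22 - 4 - (1-1) = 18
First group: deep chain of depth 4 + 18 sibling pairs
Remaining 0 groups: simple '()' each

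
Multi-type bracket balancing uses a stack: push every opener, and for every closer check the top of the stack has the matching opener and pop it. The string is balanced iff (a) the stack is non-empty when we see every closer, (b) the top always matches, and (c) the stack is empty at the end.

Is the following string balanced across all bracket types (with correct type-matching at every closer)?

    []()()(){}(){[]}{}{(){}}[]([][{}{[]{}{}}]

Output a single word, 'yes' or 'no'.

pos 0: push '['; stack = [
pos 1: ']' matches '['; pop; stack = (empty)
pos 2: push '('; stack = (
pos 3: ')' matches '('; pop; stack = (empty)
pos 4: push '('; stack = (
pos 5: ')' matches '('; pop; stack = (empty)
pos 6: push '('; stack = (
pos 7: ')' matches '('; pop; stack = (empty)
pos 8: push '{'; stack = {
pos 9: '}' matches '{'; pop; stack = (empty)
pos 10: push '('; stack = (
pos 11: ')' matches '('; pop; stack = (empty)
pos 12: push '{'; stack = {
pos 13: push '['; stack = {[
pos 14: ']' matches '['; pop; stack = {
pos 15: '}' matches '{'; pop; stack = (empty)
pos 16: push '{'; stack = {
pos 17: '}' matches '{'; pop; stack = (empty)
pos 18: push '{'; stack = {
pos 19: push '('; stack = {(
pos 20: ')' matches '('; pop; stack = {
pos 21: push '{'; stack = {{
pos 22: '}' matches '{'; pop; stack = {
pos 23: '}' matches '{'; pop; stack = (empty)
pos 24: push '['; stack = [
pos 25: ']' matches '['; pop; stack = (empty)
pos 26: push '('; stack = (
pos 27: push '['; stack = ([
pos 28: ']' matches '['; pop; stack = (
pos 29: push '['; stack = ([
pos 30: push '{'; stack = ([{
pos 31: '}' matches '{'; pop; stack = ([
pos 32: push '{'; stack = ([{
pos 33: push '['; stack = ([{[
pos 34: ']' matches '['; pop; stack = ([{
pos 35: push '{'; stack = ([{{
pos 36: '}' matches '{'; pop; stack = ([{
pos 37: push '{'; stack = ([{{
pos 38: '}' matches '{'; pop; stack = ([{
pos 39: '}' matches '{'; pop; stack = ([
pos 40: ']' matches '['; pop; stack = (
end: stack still non-empty (() → INVALID
Verdict: unclosed openers at end: ( → no

Answer: no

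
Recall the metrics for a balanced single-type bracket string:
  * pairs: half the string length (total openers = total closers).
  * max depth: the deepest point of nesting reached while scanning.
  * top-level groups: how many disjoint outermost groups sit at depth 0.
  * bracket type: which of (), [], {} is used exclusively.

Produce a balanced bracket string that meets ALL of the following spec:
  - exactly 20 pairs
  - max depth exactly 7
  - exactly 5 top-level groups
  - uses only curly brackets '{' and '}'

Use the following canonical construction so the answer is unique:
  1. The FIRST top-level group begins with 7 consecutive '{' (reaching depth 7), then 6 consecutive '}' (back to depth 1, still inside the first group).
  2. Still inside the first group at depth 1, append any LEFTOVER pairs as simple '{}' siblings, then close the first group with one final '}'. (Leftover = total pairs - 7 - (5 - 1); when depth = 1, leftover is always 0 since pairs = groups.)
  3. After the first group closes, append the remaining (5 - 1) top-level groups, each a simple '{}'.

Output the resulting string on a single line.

Answer: {{{{{{{}}}}}}{}{}{}{}{}{}{}{}{}}{}{}{}{}

Derivation:
Spec: pairs=20 depth=7 groups=5
Leftover pairs = 20 - 7 - (5-1) = 9
First group: deep chain of depth 7 + 9 sibling pairs
Remaining 4 groups: simple '{}' each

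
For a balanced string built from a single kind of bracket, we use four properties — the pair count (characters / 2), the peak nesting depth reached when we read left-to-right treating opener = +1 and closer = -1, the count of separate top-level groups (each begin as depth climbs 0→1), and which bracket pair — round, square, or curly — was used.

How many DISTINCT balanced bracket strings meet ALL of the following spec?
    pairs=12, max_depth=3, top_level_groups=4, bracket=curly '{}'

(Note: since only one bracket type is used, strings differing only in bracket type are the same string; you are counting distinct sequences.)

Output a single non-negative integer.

Answer: 6283

Derivation:
Spec: pairs=12 depth=3 groups=4
Count(depth <= 3) = 6448
Count(depth <= 2) = 165
Count(depth == 3) = 6448 - 165 = 6283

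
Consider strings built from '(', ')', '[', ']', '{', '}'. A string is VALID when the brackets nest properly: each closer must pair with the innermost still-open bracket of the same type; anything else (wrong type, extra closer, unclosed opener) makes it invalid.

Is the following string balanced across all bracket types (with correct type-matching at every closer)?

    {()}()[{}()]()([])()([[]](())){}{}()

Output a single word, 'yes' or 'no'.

Answer: yes

Derivation:
pos 0: push '{'; stack = {
pos 1: push '('; stack = {(
pos 2: ')' matches '('; pop; stack = {
pos 3: '}' matches '{'; pop; stack = (empty)
pos 4: push '('; stack = (
pos 5: ')' matches '('; pop; stack = (empty)
pos 6: push '['; stack = [
pos 7: push '{'; stack = [{
pos 8: '}' matches '{'; pop; stack = [
pos 9: push '('; stack = [(
pos 10: ')' matches '('; pop; stack = [
pos 11: ']' matches '['; pop; stack = (empty)
pos 12: push '('; stack = (
pos 13: ')' matches '('; pop; stack = (empty)
pos 14: push '('; stack = (
pos 15: push '['; stack = ([
pos 16: ']' matches '['; pop; stack = (
pos 17: ')' matches '('; pop; stack = (empty)
pos 18: push '('; stack = (
pos 19: ')' matches '('; pop; stack = (empty)
pos 20: push '('; stack = (
pos 21: push '['; stack = ([
pos 22: push '['; stack = ([[
pos 23: ']' matches '['; pop; stack = ([
pos 24: ']' matches '['; pop; stack = (
pos 25: push '('; stack = ((
pos 26: push '('; stack = (((
pos 27: ')' matches '('; pop; stack = ((
pos 28: ')' matches '('; pop; stack = (
pos 29: ')' matches '('; pop; stack = (empty)
pos 30: push '{'; stack = {
pos 31: '}' matches '{'; pop; stack = (empty)
pos 32: push '{'; stack = {
pos 33: '}' matches '{'; pop; stack = (empty)
pos 34: push '('; stack = (
pos 35: ')' matches '('; pop; stack = (empty)
end: stack empty → VALID
Verdict: properly nested → yes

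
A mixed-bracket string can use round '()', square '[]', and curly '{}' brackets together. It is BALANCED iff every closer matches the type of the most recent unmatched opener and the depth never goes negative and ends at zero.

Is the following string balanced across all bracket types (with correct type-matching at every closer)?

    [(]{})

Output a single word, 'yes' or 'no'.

Answer: no

Derivation:
pos 0: push '['; stack = [
pos 1: push '('; stack = [(
pos 2: saw closer ']' but top of stack is '(' (expected ')') → INVALID
Verdict: type mismatch at position 2: ']' closes '(' → no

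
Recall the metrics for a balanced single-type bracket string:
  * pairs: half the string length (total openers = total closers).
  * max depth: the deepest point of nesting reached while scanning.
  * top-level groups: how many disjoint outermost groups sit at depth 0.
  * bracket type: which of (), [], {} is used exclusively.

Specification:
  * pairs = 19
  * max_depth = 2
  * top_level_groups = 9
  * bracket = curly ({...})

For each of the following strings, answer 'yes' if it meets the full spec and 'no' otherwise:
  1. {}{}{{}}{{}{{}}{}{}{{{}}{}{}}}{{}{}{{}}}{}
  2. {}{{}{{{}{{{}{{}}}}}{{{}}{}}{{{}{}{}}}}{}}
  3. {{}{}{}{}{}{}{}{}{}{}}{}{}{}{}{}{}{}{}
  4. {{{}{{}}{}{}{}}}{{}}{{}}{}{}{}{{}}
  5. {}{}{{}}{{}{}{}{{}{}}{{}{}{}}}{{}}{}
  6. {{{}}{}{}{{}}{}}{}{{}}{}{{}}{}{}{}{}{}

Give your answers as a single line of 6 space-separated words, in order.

String 1 '{}{}{{}}{{}{{}}{}{}{{{}}{}{}}}{{}{}{{}}}{}': depth seq [1 0 1 0 1 2 1 0 1 2 1 2 3 2 1 2 1 2 1 2 3 4 3 2 3 2 3 2 1 0 1 2 1 2 1 2 3 2 1 0 1 0]
  -> pairs=21 depth=4 groups=6 -> no
String 2 '{}{{}{{{}{{{}{{}}}}}{{{}}{}}{{{}{}{}}}}{}}': depth seq [1 0 1 2 1 2 3 4 3 4 5 6 5 6 7 6 5 4 3 2 3 4 5 4 3 4 3 2 3 4 5 4 5 4 5 4 3 2 1 2 1 0]
  -> pairs=21 depth=7 groups=2 -> no
String 3 '{{}{}{}{}{}{}{}{}{}{}}{}{}{}{}{}{}{}{}': depth seq [1 2 1 2 1 2 1 2 1 2 1 2 1 2 1 2 1 2 1 2 1 0 1 0 1 0 1 0 1 0 1 0 1 0 1 0 1 0]
  -> pairs=19 depth=2 groups=9 -> yes
String 4 '{{{}{{}}{}{}{}}}{{}}{{}}{}{}{}{{}}': depth seq [1 2 3 2 3 4 3 2 3 2 3 2 3 2 1 0 1 2 1 0 1 2 1 0 1 0 1 0 1 0 1 2 1 0]
  -> pairs=17 depth=4 groups=7 -> no
String 5 '{}{}{{}}{{}{}{}{{}{}}{{}{}{}}}{{}}{}': depth seq [1 0 1 0 1 2 1 0 1 2 1 2 1 2 1 2 3 2 3 2 1 2 3 2 3 2 3 2 1 0 1 2 1 0 1 0]
  -> pairs=18 depth=3 groups=6 -> no
String 6 '{{{}}{}{}{{}}{}}{}{{}}{}{{}}{}{}{}{}{}': depth seq [1 2 3 2 1 2 1 2 1 2 3 2 1 2 1 0 1 0 1 2 1 0 1 0 1 2 1 0 1 0 1 0 1 0 1 0 1 0]
  -> pairs=19 depth=3 groups=10 -> no

Answer: no no yes no no no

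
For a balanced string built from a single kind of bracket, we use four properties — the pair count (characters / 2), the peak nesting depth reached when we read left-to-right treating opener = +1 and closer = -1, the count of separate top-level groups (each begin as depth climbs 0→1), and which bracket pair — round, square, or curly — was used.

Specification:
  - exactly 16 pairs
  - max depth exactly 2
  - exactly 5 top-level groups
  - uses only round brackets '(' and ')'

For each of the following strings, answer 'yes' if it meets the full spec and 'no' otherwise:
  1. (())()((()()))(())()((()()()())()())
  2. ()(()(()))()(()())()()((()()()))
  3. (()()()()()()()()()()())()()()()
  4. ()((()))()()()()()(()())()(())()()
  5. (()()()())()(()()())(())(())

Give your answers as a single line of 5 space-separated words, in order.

String 1 '(())()((()()))(())()((()()()())()())': depth seq [1 2 1 0 1 0 1 2 3 2 3 2 1 0 1 2 1 0 1 0 1 2 3 2 3 2 3 2 3 2 1 2 1 2 1 0]
  -> pairs=18 depth=3 groups=6 -> no
String 2 '()(()(()))()(()())()()((()()()))': depth seq [1 0 1 2 1 2 3 2 1 0 1 0 1 2 1 2 1 0 1 0 1 0 1 2 3 2 3 2 3 2 1 0]
  -> pairs=16 depth=3 groups=7 -> no
String 3 '(()()()()()()()()()()())()()()()': depth seq [1 2 1 2 1 2 1 2 1 2 1 2 1 2 1 2 1 2 1 2 1 2 1 0 1 0 1 0 1 0 1 0]
  -> pairs=16 depth=2 groups=5 -> yes
String 4 '()((()))()()()()()(()())()(())()()': depth seq [1 0 1 2 3 2 1 0 1 0 1 0 1 0 1 0 1 0 1 2 1 2 1 0 1 0 1 2 1 0 1 0 1 0]
  -> pairs=17 depth=3 groups=12 -> no
String 5 '(()()()())()(()()())(())(())': depth seq [1 2 1 2 1 2 1 2 1 0 1 0 1 2 1 2 1 2 1 0 1 2 1 0 1 2 1 0]
  -> pairs=14 depth=2 groups=5 -> no

Answer: no no yes no no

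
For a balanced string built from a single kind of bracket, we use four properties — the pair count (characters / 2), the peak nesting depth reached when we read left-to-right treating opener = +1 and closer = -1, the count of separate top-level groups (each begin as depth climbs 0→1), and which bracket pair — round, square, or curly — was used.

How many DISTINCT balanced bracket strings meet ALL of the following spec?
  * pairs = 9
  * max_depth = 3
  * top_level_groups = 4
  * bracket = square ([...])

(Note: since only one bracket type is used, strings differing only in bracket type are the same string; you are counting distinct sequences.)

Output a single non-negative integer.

Spec: pairs=9 depth=3 groups=4
Count(depth <= 3) = 360
Count(depth <= 2) = 56
Count(depth == 3) = 360 - 56 = 304

Answer: 304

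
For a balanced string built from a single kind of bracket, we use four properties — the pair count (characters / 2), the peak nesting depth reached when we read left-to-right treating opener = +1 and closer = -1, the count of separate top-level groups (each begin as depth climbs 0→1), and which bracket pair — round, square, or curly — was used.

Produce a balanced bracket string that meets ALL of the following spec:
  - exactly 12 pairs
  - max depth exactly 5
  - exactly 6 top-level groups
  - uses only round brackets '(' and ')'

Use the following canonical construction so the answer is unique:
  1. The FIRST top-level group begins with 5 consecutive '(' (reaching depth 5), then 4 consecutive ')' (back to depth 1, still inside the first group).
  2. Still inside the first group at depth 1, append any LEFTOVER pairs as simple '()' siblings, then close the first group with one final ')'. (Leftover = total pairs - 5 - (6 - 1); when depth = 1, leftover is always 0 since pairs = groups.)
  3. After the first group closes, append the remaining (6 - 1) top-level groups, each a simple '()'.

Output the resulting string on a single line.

Spec: pairs=12 depth=5 groups=6
Leftover pairs = 12 - 5 - (6-1) = 2
First group: deep chain of depth 5 + 2 sibling pairs
Remaining 5 groups: simple '()' each

Answer: ((((())))()())()()()()()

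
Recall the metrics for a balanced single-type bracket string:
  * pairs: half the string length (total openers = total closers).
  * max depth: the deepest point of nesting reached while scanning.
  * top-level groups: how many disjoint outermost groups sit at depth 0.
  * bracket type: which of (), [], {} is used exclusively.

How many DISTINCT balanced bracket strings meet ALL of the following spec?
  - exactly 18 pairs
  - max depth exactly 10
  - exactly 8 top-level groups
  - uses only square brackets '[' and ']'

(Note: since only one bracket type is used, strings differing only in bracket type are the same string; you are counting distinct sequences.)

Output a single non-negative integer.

Answer: 192

Derivation:
Spec: pairs=18 depth=10 groups=8
Count(depth <= 10) = 3749452
Count(depth <= 9) = 3749260
Count(depth == 10) = 3749452 - 3749260 = 192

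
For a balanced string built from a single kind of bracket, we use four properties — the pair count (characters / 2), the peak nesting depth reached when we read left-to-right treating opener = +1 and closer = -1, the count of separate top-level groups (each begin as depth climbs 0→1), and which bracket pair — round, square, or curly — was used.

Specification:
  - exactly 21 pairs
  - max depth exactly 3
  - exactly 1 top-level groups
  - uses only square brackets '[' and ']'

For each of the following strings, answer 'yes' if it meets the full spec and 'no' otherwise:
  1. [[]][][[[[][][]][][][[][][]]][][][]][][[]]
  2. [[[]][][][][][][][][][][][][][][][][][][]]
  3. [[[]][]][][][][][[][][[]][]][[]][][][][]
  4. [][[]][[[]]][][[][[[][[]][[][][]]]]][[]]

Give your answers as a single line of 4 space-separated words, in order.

String 1 '[[]][][[[[][][]][][][[][][]]][][][]][][[]]': depth seq [1 2 1 0 1 0 1 2 3 4 3 4 3 4 3 2 3 2 3 2 3 4 3 4 3 4 3 2 1 2 1 2 1 2 1 0 1 0 1 2 1 0]
  -> pairs=21 depth=4 groups=5 -> no
String 2 '[[[]][][][][][][][][][][][][][][][][][][]]': depth seq [1 2 3 2 1 2 1 2 1 2 1 2 1 2 1 2 1 2 1 2 1 2 1 2 1 2 1 2 1 2 1 2 1 2 1 2 1 2 1 2 1 0]
  -> pairs=21 depth=3 groups=1 -> yes
String 3 '[[[]][]][][][][][[][][[]][]][[]][][][][]': depth seq [1 2 3 2 1 2 1 0 1 0 1 0 1 0 1 0 1 2 1 2 1 2 3 2 1 2 1 0 1 2 1 0 1 0 1 0 1 0 1 0]
  -> pairs=20 depth=3 groups=11 -> no
String 4 '[][[]][[[]]][][[][[[][[]][[][][]]]]][[]]': depth seq [1 0 1 2 1 0 1 2 3 2 1 0 1 0 1 2 1 2 3 4 3 4 5 4 3 4 5 4 5 4 5 4 3 2 1 0 1 2 1 0]
  -> pairs=20 depth=5 groups=6 -> no

Answer: no yes no no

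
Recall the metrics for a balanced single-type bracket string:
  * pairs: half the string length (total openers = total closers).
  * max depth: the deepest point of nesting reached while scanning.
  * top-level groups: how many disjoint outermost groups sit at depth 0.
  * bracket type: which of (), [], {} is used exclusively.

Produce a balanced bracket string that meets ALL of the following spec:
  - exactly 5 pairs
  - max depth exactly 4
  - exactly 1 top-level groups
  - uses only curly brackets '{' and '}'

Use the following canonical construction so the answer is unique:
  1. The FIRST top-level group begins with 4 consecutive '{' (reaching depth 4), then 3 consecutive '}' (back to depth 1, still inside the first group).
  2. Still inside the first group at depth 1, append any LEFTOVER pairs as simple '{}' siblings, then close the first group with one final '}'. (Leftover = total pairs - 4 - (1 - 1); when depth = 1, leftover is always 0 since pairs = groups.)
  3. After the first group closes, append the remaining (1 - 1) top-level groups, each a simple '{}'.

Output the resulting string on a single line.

Answer: {{{{}}}{}}

Derivation:
Spec: pairs=5 depth=4 groups=1
Leftover pairs = 5 - 4 - (1-1) = 1
First group: deep chain of depth 4 + 1 sibling pairs
Remaining 0 groups: simple '{}' each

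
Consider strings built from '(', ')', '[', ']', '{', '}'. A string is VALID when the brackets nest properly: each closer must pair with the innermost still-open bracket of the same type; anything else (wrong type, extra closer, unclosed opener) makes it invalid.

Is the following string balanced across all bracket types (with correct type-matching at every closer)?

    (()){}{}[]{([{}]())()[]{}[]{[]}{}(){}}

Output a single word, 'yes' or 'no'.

Answer: yes

Derivation:
pos 0: push '('; stack = (
pos 1: push '('; stack = ((
pos 2: ')' matches '('; pop; stack = (
pos 3: ')' matches '('; pop; stack = (empty)
pos 4: push '{'; stack = {
pos 5: '}' matches '{'; pop; stack = (empty)
pos 6: push '{'; stack = {
pos 7: '}' matches '{'; pop; stack = (empty)
pos 8: push '['; stack = [
pos 9: ']' matches '['; pop; stack = (empty)
pos 10: push '{'; stack = {
pos 11: push '('; stack = {(
pos 12: push '['; stack = {([
pos 13: push '{'; stack = {([{
pos 14: '}' matches '{'; pop; stack = {([
pos 15: ']' matches '['; pop; stack = {(
pos 16: push '('; stack = {((
pos 17: ')' matches '('; pop; stack = {(
pos 18: ')' matches '('; pop; stack = {
pos 19: push '('; stack = {(
pos 20: ')' matches '('; pop; stack = {
pos 21: push '['; stack = {[
pos 22: ']' matches '['; pop; stack = {
pos 23: push '{'; stack = {{
pos 24: '}' matches '{'; pop; stack = {
pos 25: push '['; stack = {[
pos 26: ']' matches '['; pop; stack = {
pos 27: push '{'; stack = {{
pos 28: push '['; stack = {{[
pos 29: ']' matches '['; pop; stack = {{
pos 30: '}' matches '{'; pop; stack = {
pos 31: push '{'; stack = {{
pos 32: '}' matches '{'; pop; stack = {
pos 33: push '('; stack = {(
pos 34: ')' matches '('; pop; stack = {
pos 35: push '{'; stack = {{
pos 36: '}' matches '{'; pop; stack = {
pos 37: '}' matches '{'; pop; stack = (empty)
end: stack empty → VALID
Verdict: properly nested → yes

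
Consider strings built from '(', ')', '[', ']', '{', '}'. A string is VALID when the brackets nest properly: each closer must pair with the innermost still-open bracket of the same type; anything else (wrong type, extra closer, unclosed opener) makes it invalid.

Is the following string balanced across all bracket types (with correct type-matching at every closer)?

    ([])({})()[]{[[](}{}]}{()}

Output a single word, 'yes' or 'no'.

Answer: no

Derivation:
pos 0: push '('; stack = (
pos 1: push '['; stack = ([
pos 2: ']' matches '['; pop; stack = (
pos 3: ')' matches '('; pop; stack = (empty)
pos 4: push '('; stack = (
pos 5: push '{'; stack = ({
pos 6: '}' matches '{'; pop; stack = (
pos 7: ')' matches '('; pop; stack = (empty)
pos 8: push '('; stack = (
pos 9: ')' matches '('; pop; stack = (empty)
pos 10: push '['; stack = [
pos 11: ']' matches '['; pop; stack = (empty)
pos 12: push '{'; stack = {
pos 13: push '['; stack = {[
pos 14: push '['; stack = {[[
pos 15: ']' matches '['; pop; stack = {[
pos 16: push '('; stack = {[(
pos 17: saw closer '}' but top of stack is '(' (expected ')') → INVALID
Verdict: type mismatch at position 17: '}' closes '(' → no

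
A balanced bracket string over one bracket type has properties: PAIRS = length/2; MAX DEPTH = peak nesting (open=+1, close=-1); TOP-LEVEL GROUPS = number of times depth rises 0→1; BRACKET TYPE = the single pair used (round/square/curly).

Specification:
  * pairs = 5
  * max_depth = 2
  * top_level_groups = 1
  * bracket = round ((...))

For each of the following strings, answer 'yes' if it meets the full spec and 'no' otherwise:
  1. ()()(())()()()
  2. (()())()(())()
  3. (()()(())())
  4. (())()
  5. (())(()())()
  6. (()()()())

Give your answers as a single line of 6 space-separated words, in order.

Answer: no no no no no yes

Derivation:
String 1 '()()(())()()()': depth seq [1 0 1 0 1 2 1 0 1 0 1 0 1 0]
  -> pairs=7 depth=2 groups=6 -> no
String 2 '(()())()(())()': depth seq [1 2 1 2 1 0 1 0 1 2 1 0 1 0]
  -> pairs=7 depth=2 groups=4 -> no
String 3 '(()()(())())': depth seq [1 2 1 2 1 2 3 2 1 2 1 0]
  -> pairs=6 depth=3 groups=1 -> no
String 4 '(())()': depth seq [1 2 1 0 1 0]
  -> pairs=3 depth=2 groups=2 -> no
String 5 '(())(()())()': depth seq [1 2 1 0 1 2 1 2 1 0 1 0]
  -> pairs=6 depth=2 groups=3 -> no
String 6 '(()()()())': depth seq [1 2 1 2 1 2 1 2 1 0]
  -> pairs=5 depth=2 groups=1 -> yes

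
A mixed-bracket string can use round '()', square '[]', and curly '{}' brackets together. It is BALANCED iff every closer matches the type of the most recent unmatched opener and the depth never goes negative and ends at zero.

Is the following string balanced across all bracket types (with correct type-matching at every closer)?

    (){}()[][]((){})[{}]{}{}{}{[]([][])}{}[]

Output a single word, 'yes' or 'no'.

Answer: yes

Derivation:
pos 0: push '('; stack = (
pos 1: ')' matches '('; pop; stack = (empty)
pos 2: push '{'; stack = {
pos 3: '}' matches '{'; pop; stack = (empty)
pos 4: push '('; stack = (
pos 5: ')' matches '('; pop; stack = (empty)
pos 6: push '['; stack = [
pos 7: ']' matches '['; pop; stack = (empty)
pos 8: push '['; stack = [
pos 9: ']' matches '['; pop; stack = (empty)
pos 10: push '('; stack = (
pos 11: push '('; stack = ((
pos 12: ')' matches '('; pop; stack = (
pos 13: push '{'; stack = ({
pos 14: '}' matches '{'; pop; stack = (
pos 15: ')' matches '('; pop; stack = (empty)
pos 16: push '['; stack = [
pos 17: push '{'; stack = [{
pos 18: '}' matches '{'; pop; stack = [
pos 19: ']' matches '['; pop; stack = (empty)
pos 20: push '{'; stack = {
pos 21: '}' matches '{'; pop; stack = (empty)
pos 22: push '{'; stack = {
pos 23: '}' matches '{'; pop; stack = (empty)
pos 24: push '{'; stack = {
pos 25: '}' matches '{'; pop; stack = (empty)
pos 26: push '{'; stack = {
pos 27: push '['; stack = {[
pos 28: ']' matches '['; pop; stack = {
pos 29: push '('; stack = {(
pos 30: push '['; stack = {([
pos 31: ']' matches '['; pop; stack = {(
pos 32: push '['; stack = {([
pos 33: ']' matches '['; pop; stack = {(
pos 34: ')' matches '('; pop; stack = {
pos 35: '}' matches '{'; pop; stack = (empty)
pos 36: push '{'; stack = {
pos 37: '}' matches '{'; pop; stack = (empty)
pos 38: push '['; stack = [
pos 39: ']' matches '['; pop; stack = (empty)
end: stack empty → VALID
Verdict: properly nested → yes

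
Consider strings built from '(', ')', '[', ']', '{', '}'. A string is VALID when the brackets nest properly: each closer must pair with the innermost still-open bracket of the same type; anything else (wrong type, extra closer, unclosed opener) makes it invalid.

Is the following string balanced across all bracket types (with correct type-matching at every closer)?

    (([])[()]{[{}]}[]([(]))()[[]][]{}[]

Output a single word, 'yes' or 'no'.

Answer: no

Derivation:
pos 0: push '('; stack = (
pos 1: push '('; stack = ((
pos 2: push '['; stack = (([
pos 3: ']' matches '['; pop; stack = ((
pos 4: ')' matches '('; pop; stack = (
pos 5: push '['; stack = ([
pos 6: push '('; stack = ([(
pos 7: ')' matches '('; pop; stack = ([
pos 8: ']' matches '['; pop; stack = (
pos 9: push '{'; stack = ({
pos 10: push '['; stack = ({[
pos 11: push '{'; stack = ({[{
pos 12: '}' matches '{'; pop; stack = ({[
pos 13: ']' matches '['; pop; stack = ({
pos 14: '}' matches '{'; pop; stack = (
pos 15: push '['; stack = ([
pos 16: ']' matches '['; pop; stack = (
pos 17: push '('; stack = ((
pos 18: push '['; stack = (([
pos 19: push '('; stack = (([(
pos 20: saw closer ']' but top of stack is '(' (expected ')') → INVALID
Verdict: type mismatch at position 20: ']' closes '(' → no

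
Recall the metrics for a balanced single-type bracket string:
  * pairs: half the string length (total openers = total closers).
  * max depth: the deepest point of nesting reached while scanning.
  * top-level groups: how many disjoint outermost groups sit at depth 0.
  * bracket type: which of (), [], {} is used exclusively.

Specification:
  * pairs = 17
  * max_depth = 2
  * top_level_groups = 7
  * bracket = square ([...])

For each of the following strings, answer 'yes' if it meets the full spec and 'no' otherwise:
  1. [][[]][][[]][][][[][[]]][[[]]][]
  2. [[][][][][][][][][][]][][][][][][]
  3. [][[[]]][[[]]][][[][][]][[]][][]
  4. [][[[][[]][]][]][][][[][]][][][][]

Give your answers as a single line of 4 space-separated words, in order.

Answer: no yes no no

Derivation:
String 1 '[][[]][][[]][][][[][[]]][[[]]][]': depth seq [1 0 1 2 1 0 1 0 1 2 1 0 1 0 1 0 1 2 1 2 3 2 1 0 1 2 3 2 1 0 1 0]
  -> pairs=16 depth=3 groups=9 -> no
String 2 '[[][][][][][][][][][]][][][][][][]': depth seq [1 2 1 2 1 2 1 2 1 2 1 2 1 2 1 2 1 2 1 2 1 0 1 0 1 0 1 0 1 0 1 0 1 0]
  -> pairs=17 depth=2 groups=7 -> yes
String 3 '[][[[]]][[[]]][][[][][]][[]][][]': depth seq [1 0 1 2 3 2 1 0 1 2 3 2 1 0 1 0 1 2 1 2 1 2 1 0 1 2 1 0 1 0 1 0]
  -> pairs=16 depth=3 groups=8 -> no
String 4 '[][[[][[]][]][]][][][[][]][][][][]': depth seq [1 0 1 2 3 2 3 4 3 2 3 2 1 2 1 0 1 0 1 0 1 2 1 2 1 0 1 0 1 0 1 0 1 0]
  -> pairs=17 depth=4 groups=9 -> no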